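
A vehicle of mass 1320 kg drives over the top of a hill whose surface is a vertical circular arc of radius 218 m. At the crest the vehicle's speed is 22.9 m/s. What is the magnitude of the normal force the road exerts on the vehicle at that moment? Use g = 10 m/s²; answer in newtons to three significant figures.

10000 N

At the crest the centripetal acceleration points downward (toward the centre of the arc), so mg − N = mv²/r.
N = m(g − v²/r) = 1320 × (10.0 − (22.9)²/218) = 1320 × (10.0 − 2.406) = 1320 × 7.594 = 10020 N.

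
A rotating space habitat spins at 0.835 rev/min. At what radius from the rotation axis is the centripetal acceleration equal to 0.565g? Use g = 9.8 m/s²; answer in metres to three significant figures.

724 m

ω = 0.835 rev/min × 2π/60 = 0.08744 rad/s.
a_c = ω²r = 0.565g ⇒ r = 0.565 × 9.8 / (0.08744)² = 5.537/0.007646 = 724.2 m.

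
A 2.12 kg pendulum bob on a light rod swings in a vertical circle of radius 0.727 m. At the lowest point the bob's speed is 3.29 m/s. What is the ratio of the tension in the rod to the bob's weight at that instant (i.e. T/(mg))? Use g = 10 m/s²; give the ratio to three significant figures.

2.49

At the bottom, T − mg = mv²/r, so T = m(v²/r + g) and T/(mg) = v²/(rg) + 1 = (3.29)²/(0.727 × 10.0) + 1 = 1.489 + 1 = 2.489.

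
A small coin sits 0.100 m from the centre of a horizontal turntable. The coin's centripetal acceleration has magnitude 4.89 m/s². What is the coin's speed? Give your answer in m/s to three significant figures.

a_c = v²/r ⇒ v = √(a_c · r) = √(4.89 × 0.100) = √0.4890 = 0.6993 m/s.

0.699 m/s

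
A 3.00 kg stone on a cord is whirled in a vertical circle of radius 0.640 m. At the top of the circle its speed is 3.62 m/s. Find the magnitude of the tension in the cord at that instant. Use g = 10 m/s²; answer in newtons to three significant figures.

At the top, both T and the weight mg point inward (toward the centre), so T + mg = mv²/r.
T = m(v²/r − g) = 3.00 × ((3.62)²/0.640 − 10.0) = 3.00 × (20.48 − 10.0) = 3.00 × 10.48 = 31.43 N.

31.4 N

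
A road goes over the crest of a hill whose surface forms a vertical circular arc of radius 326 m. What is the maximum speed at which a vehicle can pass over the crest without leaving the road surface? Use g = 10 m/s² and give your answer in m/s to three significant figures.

57.1 m/s

At the crest the centre of the circle is below the vehicle, so the net downward (centripetal) force is mg − N = mv²/r.
The vehicle leaves the road when N → 0, giving v_max = √(g r) = √(10.0 × 326) = 57.10 m/s.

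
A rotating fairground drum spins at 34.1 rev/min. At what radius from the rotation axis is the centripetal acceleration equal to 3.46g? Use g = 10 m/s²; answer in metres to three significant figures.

ω = 34.1 rev/min × 2π/60 = 3.571 rad/s.
a_c = ω²r = 3.46g ⇒ r = 3.46 × 10.0 / (3.571)² = 34.60/12.75 = 2.713 m.

2.71 m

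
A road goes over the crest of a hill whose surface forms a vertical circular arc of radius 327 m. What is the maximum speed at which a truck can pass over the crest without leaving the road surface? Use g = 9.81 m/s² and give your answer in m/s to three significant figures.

56.6 m/s

At the crest the centre of the circle is below the truck, so the net downward (centripetal) force is mg − N = mv²/r.
The truck leaves the road when N → 0, giving v_max = √(g r) = √(9.81 × 327) = 56.64 m/s.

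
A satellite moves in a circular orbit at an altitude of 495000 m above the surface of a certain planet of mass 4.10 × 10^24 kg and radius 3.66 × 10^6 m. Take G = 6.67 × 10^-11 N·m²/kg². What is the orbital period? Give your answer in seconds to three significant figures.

3220 s

r = R + h = 3.66 × 10^6 + 495000 = 4.155 × 10^6 m. Gravity provides the centripetal force: G M m / r² = m v² / r ⇒ v = √(GM/r) = 8113 m/s.
T = 2πr/v = 2π × 4.155 × 10^6 / 8113 = 3218 s.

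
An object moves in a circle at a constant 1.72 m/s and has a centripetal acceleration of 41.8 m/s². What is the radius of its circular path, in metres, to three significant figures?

a_c = v²/r ⇒ r = v²/a_c = (1.72)²/41.8 = 2.958/41.8 = 0.07078 m.

0.0708 m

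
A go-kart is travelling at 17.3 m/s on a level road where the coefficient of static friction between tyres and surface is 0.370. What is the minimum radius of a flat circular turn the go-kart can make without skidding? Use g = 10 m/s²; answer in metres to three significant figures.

80.9 m

At the limit, μ_s m g = m v²/r, so r_min = v²/(μ_s g) = (17.3)²/(0.370 × 10.0) = 299.3/3.700 = 80.89 m.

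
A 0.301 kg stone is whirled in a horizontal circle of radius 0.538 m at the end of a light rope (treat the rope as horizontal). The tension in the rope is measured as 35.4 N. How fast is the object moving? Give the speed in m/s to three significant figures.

T = m v²/r ⇒ v = √(T r / m) = √(35.4 × 0.538 / 0.301) = √63.27 = 7.954 m/s.

7.95 m/s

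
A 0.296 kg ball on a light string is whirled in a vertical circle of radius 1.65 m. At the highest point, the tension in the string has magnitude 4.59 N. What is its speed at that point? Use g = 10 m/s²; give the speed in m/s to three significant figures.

6.49 m/s

At the top, T + mg = mv²/r, so v = √(r(T/m + g)) = √(1.65 × (4.59/0.296 + 10.0)) = √(1.65 × 25.51) = √42.09 = 6.487 m/s.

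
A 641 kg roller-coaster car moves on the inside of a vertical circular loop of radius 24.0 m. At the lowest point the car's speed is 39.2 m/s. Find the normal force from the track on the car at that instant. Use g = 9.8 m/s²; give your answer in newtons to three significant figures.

47300 N

At the lowest point, N points up (toward the centre) and the weight mg points down (away from the centre), so the net inward force is N − mg = mv²/r.
N = m(v²/r + g) = 641 × ((39.2)²/24.0 + 9.8) = 641 × (64.03 + 9.8) = 641 × 73.83 = 47320 N.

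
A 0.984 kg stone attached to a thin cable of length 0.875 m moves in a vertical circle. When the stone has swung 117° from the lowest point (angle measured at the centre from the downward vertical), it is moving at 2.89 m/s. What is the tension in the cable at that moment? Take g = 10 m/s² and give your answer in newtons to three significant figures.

Take the radial direction toward the centre of the circle as positive. The component of the weight along the string toward the centre is −mg cos φ (φ measured from the bottom), so Newton's second law along the string gives T − mg cos φ = m v²/r.
cos 117° = -0.4540, so T = m(v²/r + g cos φ) = 0.984 × ((2.89)²/0.875 + 10.0 × -0.4540) = 0.984 × (9.545 + (-4.540)) = 0.984 × 5.005 = 4.925 N.

4.93 N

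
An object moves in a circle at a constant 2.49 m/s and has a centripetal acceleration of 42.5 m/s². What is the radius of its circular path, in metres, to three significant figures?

a_c = v²/r ⇒ r = v²/a_c = (2.49)²/42.5 = 6.200/42.5 = 0.1459 m.

0.146 m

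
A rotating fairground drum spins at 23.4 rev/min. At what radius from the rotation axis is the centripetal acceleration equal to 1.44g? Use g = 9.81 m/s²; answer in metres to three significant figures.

2.35 m

ω = 23.4 rev/min × 2π/60 = 2.450 rad/s.
a_c = ω²r = 1.44g ⇒ r = 1.44 × 9.81 / (2.450)² = 14.13/6.005 = 2.353 m.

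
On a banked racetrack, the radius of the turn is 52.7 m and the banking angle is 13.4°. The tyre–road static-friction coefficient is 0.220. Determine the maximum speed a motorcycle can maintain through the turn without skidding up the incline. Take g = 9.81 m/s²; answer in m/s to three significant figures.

15.8 m/s

At the maximum speed, friction acts down the slope at its limiting value f = μN. Radially (horizontal, toward centre): N sinθ + μN cosθ = mv²/r. Vertically: N cosθ − μN sinθ = mg.
Dividing: v² = r g (sinθ + μcosθ)/(cosθ − μsinθ).
sinθ + μcosθ = 0.2317 + 0.220×0.9728 = 0.4458; cosθ − μsinθ = 0.9728 − 0.220×0.2317 = 0.9218.
v² = 52.7 × 9.81 × 0.4458/0.9218 = 250.0 m²/s², so v = 15.81 m/s.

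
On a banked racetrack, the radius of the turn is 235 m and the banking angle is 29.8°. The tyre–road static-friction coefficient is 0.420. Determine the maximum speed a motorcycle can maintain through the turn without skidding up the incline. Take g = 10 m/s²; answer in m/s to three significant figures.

55.4 m/s

At the maximum speed, friction acts down the slope at its limiting value f = μN. Radially (horizontal, toward centre): N sinθ + μN cosθ = mv²/r. Vertically: N cosθ − μN sinθ = mg.
Dividing: v² = r g (sinθ + μcosθ)/(cosθ − μsinθ).
sinθ + μcosθ = 0.4970 + 0.420×0.8678 = 0.8614; cosθ − μsinθ = 0.8678 − 0.420×0.4970 = 0.6590.
v² = 235 × 10.0 × 0.8614/0.6590 = 3072 m²/s², so v = 55.42 m/s.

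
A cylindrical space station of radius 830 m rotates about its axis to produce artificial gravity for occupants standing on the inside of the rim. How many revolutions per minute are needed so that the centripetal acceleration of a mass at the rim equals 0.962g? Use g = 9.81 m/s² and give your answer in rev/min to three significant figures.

1.02 rev/min

Require ω²r = 0.962g, so ω = √(0.962 × 9.81/830) = 0.1066 rad/s.
In rev/min: ω × 60/(2π) = 0.1066 × 60/(2π) = 1.018 rev/min.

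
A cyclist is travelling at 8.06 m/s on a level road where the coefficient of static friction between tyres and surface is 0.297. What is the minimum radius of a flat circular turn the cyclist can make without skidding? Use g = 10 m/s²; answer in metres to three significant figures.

21.9 m

At the limit, μ_s m g = m v²/r, so r_min = v²/(μ_s g) = (8.06)²/(0.297 × 10.0) = 64.96/2.970 = 21.87 m.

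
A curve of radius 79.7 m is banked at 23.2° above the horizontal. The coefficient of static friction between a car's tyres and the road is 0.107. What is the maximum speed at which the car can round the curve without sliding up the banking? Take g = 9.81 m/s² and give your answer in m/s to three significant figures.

At the maximum speed, friction acts down the slope at its limiting value f = μN. Radially (horizontal, toward centre): N sinθ + μN cosθ = mv²/r. Vertically: N cosθ − μN sinθ = mg.
Dividing: v² = r g (sinθ + μcosθ)/(cosθ − μsinθ).
sinθ + μcosθ = 0.3939 + 0.107×0.9191 = 0.4923; cosθ − μsinθ = 0.9191 − 0.107×0.3939 = 0.8770.
v² = 79.7 × 9.81 × 0.4923/0.8770 = 438.9 m²/s², so v = 20.95 m/s.

20.9 m/s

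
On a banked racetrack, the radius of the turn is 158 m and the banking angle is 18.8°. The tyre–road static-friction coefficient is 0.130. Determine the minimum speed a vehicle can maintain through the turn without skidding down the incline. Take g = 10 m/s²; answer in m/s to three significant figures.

17.8 m/s

At the minimum speed, friction acts up the slope at its limiting value f = μN. Radially (horizontal, toward centre): N sinθ − μN cosθ = mv²/r. Vertically: N cosθ + μN sinθ = mg.
Dividing: v² = r g (sinθ − μcosθ)/(cosθ + μsinθ).
sinθ − μcosθ = 0.3223 − 0.130×0.9466 = 0.1992; cosθ + μsinθ = 0.9466 + 0.130×0.3223 = 0.9885.
v² = 158 × 10.0 × 0.1992/0.9885 = 318.4 m²/s², so v = 17.84 m/s.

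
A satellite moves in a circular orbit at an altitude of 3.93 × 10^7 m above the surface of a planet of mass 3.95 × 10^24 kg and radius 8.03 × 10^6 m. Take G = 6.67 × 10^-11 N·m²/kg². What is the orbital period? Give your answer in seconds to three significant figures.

126000 s

r = R + h = 8.03 × 10^6 + 3.93 × 10^7 = 4.733 × 10^7 m. Gravity provides the centripetal force: G M m / r² = m v² / r ⇒ v = √(GM/r) = 2359 m/s.
T = 2πr/v = 2π × 4.733 × 10^7 / 2359 = 126000 s.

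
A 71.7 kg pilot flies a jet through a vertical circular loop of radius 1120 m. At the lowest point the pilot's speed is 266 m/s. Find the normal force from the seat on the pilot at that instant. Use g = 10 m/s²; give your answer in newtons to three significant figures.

At the lowest point, N points up (toward the centre) and the weight mg points down (away from the centre), so the net inward force is N − mg = mv²/r.
N = m(v²/r + g) = 71.7 × ((266)²/1120 + 10.0) = 71.7 × (63.18 + 10.0) = 71.7 × 73.18 = 5247 N.

5250 N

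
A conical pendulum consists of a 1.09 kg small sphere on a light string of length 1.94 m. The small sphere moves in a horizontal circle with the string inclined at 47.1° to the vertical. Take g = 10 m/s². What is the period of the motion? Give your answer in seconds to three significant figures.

r = L sinθ = 1.421 m. From T sinθ = mω²r and T cosθ = mg: tanθ = ω²r/g, so ω² = g tanθ / r = g/(L cosθ).
ω = √(g/(L cosθ)) = √(10.0/(1.94 × 0.6807)) = √7.572 = 2.752 rad/s.
Period = 2π/ω = 2.283 s.

2.28 s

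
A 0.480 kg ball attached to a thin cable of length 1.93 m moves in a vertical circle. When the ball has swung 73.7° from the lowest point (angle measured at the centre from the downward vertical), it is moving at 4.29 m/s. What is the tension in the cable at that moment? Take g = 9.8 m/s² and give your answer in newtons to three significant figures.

Take the radial direction toward the centre of the circle as positive. The component of the weight along the string toward the centre is −mg cos φ (φ measured from the bottom), so Newton's second law along the string gives T − mg cos φ = m v²/r.
cos 73.7° = 0.2807, so T = m(v²/r + g cos φ) = 0.480 × ((4.29)²/1.93 + 9.8 × 0.2807) = 0.480 × (9.536 + (2.751)) = 0.480 × 12.29 = 5.897 N.

5.90 N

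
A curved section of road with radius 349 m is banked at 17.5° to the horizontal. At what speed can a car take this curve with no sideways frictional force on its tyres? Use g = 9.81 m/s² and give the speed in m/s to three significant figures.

On a frictionless banked curve, N sinθ = mv²/r and N cosθ = mg, so tanθ = v²/(rg).
v = √(r g tanθ) = √(349 × 9.81 × tan 17.5°) = √(349 × 9.81 × 0.3153) = √1079 = 32.86 m/s.

32.9 m/s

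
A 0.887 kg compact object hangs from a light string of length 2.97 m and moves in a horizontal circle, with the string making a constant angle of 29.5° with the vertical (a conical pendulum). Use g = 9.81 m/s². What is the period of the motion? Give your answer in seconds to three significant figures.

3.23 s

r = L sinθ = 1.462 m. From T sinθ = mω²r and T cosθ = mg: tanθ = ω²r/g, so ω² = g tanθ / r = g/(L cosθ).
ω = √(g/(L cosθ)) = √(9.81/(2.97 × 0.8704)) = √3.795 = 1.948 rad/s.
Period = 2π/ω = 3.225 s.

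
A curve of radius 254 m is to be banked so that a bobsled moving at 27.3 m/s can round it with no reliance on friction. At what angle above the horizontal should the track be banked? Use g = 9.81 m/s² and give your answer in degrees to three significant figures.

16.7°

With no friction, the horizontal component of the normal force provides the centripetal force: N sinθ = mv²/r, while N cosθ = mg vertically.
Dividing: tanθ = v²/(r g) = (27.3)²/(254 × 9.81) = 745.3/2492 = 0.2991.
θ = arctan(0.2991) = 16.65°.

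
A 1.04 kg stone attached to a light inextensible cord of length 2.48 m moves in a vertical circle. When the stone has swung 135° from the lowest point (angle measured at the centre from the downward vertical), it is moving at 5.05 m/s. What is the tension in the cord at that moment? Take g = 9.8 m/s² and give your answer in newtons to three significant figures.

3.49 N

Take the radial direction toward the centre of the circle as positive. The component of the weight along the string toward the centre is −mg cos φ (φ measured from the bottom), so Newton's second law along the string gives T − mg cos φ = m v²/r.
cos 135° = -0.7071, so T = m(v²/r + g cos φ) = 1.04 × ((5.05)²/2.48 + 9.8 × -0.7071) = 1.04 × (10.28 + (-6.930)) = 1.04 × 3.354 = 3.488 N.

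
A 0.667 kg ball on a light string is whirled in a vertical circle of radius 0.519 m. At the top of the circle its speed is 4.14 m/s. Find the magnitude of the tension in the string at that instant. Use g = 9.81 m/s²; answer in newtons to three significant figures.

15.5 N

At the top, both T and the weight mg point inward (toward the centre), so T + mg = mv²/r.
T = m(v²/r − g) = 0.667 × ((4.14)²/0.519 − 9.81) = 0.667 × (33.02 − 9.81) = 0.667 × 23.21 = 15.48 N.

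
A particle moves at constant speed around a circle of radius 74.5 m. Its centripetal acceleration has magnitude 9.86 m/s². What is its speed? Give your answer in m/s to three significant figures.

a_c = v²/r ⇒ v = √(a_c · r) = √(9.86 × 74.5) = √734.6 = 27.10 m/s.

27.1 m/s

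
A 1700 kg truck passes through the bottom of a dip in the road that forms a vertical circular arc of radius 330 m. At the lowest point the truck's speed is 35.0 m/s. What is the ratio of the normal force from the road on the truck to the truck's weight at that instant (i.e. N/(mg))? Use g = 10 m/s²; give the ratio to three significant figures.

1.37

At the bottom, N − mg = mv²/r, so N = m(v²/r + g) and N/(mg) = v²/(rg) + 1 = (35.0)²/(330 × 10.0) + 1 = 0.3712 + 1 = 1.371.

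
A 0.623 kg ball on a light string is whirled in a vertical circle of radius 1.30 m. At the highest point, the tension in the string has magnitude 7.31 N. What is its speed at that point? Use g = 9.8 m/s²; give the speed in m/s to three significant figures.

5.29 m/s

At the top, T + mg = mv²/r, so v = √(r(T/m + g)) = √(1.30 × (7.31/0.623 + 9.8)) = √(1.30 × 21.53) = √27.99 = 5.291 m/s.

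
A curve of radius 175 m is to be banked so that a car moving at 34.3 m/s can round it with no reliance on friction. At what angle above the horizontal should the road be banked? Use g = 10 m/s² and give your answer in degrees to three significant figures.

With no friction, the horizontal component of the normal force provides the centripetal force: N sinθ = mv²/r, while N cosθ = mg vertically.
Dividing: tanθ = v²/(r g) = (34.3)²/(175 × 10.0) = 1176/1750 = 0.6723.
θ = arctan(0.6723) = 33.91°.

33.9°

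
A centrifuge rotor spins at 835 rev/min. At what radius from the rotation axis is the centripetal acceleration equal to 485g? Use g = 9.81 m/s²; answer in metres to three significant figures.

ω = 835 rev/min × 2π/60 = 87.44 rad/s.
a_c = ω²r = 485g ⇒ r = 485 × 9.81 / (87.44)² = 4758/7646 = 0.6223 m.

0.622 m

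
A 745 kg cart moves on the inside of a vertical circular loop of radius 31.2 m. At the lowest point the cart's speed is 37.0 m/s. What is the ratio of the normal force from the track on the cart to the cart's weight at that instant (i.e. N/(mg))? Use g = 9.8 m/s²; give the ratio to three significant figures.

5.48

At the bottom, N − mg = mv²/r, so N = m(v²/r + g) and N/(mg) = v²/(rg) + 1 = (37.0)²/(31.2 × 9.8) + 1 = 4.477 + 1 = 5.477.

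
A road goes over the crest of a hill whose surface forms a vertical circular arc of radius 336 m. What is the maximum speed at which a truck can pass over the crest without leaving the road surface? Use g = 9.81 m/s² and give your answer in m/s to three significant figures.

At the crest the centre of the circle is below the truck, so the net downward (centripetal) force is mg − N = mv²/r.
The truck leaves the road when N → 0, giving v_max = √(g r) = √(9.81 × 336) = 57.41 m/s.

57.4 m/s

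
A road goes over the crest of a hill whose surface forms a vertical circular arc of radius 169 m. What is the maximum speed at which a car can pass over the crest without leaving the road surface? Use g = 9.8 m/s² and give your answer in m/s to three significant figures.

At the crest the centre of the circle is below the car, so the net downward (centripetal) force is mg − N = mv²/r.
The car leaves the road when N → 0, giving v_max = √(g r) = √(9.8 × 169) = 40.70 m/s.

40.7 m/s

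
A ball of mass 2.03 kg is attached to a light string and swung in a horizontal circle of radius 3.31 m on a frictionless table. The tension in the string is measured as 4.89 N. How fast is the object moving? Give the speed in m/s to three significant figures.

2.82 m/s

T = m v²/r ⇒ v = √(T r / m) = √(4.89 × 3.31 / 2.03) = √7.973 = 2.824 m/s.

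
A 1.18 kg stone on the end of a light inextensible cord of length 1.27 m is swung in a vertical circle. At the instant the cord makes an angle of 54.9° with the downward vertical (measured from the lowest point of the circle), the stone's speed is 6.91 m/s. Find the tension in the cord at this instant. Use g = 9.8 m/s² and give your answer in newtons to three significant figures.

Take the radial direction toward the centre of the circle as positive. The component of the weight along the string toward the centre is −mg cos φ (φ measured from the bottom), so Newton's second law along the string gives T − mg cos φ = m v²/r.
cos 54.9° = 0.5750, so T = m(v²/r + g cos φ) = 1.18 × ((6.91)²/1.27 + 9.8 × 0.5750) = 1.18 × (37.60 + (5.635)) = 1.18 × 43.23 = 51.01 N.

51.0 N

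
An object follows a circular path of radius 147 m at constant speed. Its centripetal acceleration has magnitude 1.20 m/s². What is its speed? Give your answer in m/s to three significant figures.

13.3 m/s

a_c = v²/r ⇒ v = √(a_c · r) = √(1.20 × 147) = √176.4 = 13.28 m/s.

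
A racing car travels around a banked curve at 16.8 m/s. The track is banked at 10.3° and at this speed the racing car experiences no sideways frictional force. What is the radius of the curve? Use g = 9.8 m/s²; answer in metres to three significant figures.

158 m

Frictionless banking: tanθ = v²/(rg), so r = v²/(g tanθ).
r = (16.8)²/(9.8 × tan 10.3°) = 282.2/(9.8 × 0.1817) = 282.2/1.781 = 158.5 m.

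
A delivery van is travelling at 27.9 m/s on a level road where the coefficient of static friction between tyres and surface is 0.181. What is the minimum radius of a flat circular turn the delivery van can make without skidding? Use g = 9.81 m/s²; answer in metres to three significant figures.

438 m

At the limit, μ_s m g = m v²/r, so r_min = v²/(μ_s g) = (27.9)²/(0.181 × 9.81) = 778.4/1.776 = 438.4 m.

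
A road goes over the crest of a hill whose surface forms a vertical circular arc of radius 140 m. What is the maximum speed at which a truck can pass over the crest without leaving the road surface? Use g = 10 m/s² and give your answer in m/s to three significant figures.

37.4 m/s

At the crest the centre of the circle is below the truck, so the net downward (centripetal) force is mg − N = mv²/r.
The truck leaves the road when N → 0, giving v_max = √(g r) = √(10.0 × 140) = 37.42 m/s.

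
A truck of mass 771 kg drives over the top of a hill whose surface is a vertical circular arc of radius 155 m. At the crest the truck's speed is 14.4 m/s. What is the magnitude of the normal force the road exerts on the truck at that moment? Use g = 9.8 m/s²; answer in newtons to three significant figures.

6520 N

At the crest the centripetal acceleration points downward (toward the centre of the arc), so mg − N = mv²/r.
N = m(g − v²/r) = 771 × (9.8 − (14.4)²/155) = 771 × (9.8 − 1.338) = 771 × 8.462 = 6524 N.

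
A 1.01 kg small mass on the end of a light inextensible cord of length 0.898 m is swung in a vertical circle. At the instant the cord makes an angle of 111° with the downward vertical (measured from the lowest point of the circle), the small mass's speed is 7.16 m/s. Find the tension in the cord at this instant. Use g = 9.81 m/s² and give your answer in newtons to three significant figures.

54.1 N

Take the radial direction toward the centre of the circle as positive. The component of the weight along the string toward the centre is −mg cos φ (φ measured from the bottom), so Newton's second law along the string gives T − mg cos φ = m v²/r.
cos 111° = -0.3584, so T = m(v²/r + g cos φ) = 1.01 × ((7.16)²/0.898 + 9.81 × -0.3584) = 1.01 × (57.09 + (-3.516)) = 1.01 × 53.57 = 54.11 N.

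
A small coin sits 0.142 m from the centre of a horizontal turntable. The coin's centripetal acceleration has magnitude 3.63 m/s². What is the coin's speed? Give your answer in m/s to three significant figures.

a_c = v²/r ⇒ v = √(a_c · r) = √(3.63 × 0.142) = √0.5155 = 0.7180 m/s.

0.718 m/s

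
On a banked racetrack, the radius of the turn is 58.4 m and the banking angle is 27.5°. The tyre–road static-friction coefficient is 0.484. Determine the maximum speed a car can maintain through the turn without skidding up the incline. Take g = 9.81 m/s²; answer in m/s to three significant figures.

27.7 m/s

At the maximum speed, friction acts down the slope at its limiting value f = μN. Radially (horizontal, toward centre): N sinθ + μN cosθ = mv²/r. Vertically: N cosθ − μN sinθ = mg.
Dividing: v² = r g (sinθ + μcosθ)/(cosθ − μsinθ).
sinθ + μcosθ = 0.4617 + 0.484×0.8870 = 0.8911; cosθ − μsinθ = 0.8870 − 0.484×0.4617 = 0.6635.
v² = 58.4 × 9.81 × 0.8911/0.6635 = 769.4 m²/s², so v = 27.74 m/s.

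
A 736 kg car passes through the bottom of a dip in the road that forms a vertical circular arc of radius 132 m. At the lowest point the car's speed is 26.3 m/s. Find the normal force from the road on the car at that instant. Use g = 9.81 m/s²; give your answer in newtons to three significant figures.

11100 N

At the lowest point, N points up (toward the centre) and the weight mg points down (away from the centre), so the net inward force is N − mg = mv²/r.
N = m(v²/r + g) = 736 × ((26.3)²/132 + 9.81) = 736 × (5.240 + 9.81) = 736 × 15.05 = 11080 N.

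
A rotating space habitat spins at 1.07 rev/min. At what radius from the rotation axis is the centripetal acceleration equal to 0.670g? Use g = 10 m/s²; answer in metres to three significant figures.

534 m

ω = 1.07 rev/min × 2π/60 = 0.1121 rad/s.
a_c = ω²r = 0.670g ⇒ r = 0.670 × 10.0 / (0.1121)² = 6.700/0.01256 = 533.6 m.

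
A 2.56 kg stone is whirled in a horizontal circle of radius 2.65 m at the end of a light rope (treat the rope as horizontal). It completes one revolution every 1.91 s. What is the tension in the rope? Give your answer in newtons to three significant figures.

73.4 N

v = 2πr/T = 2π × 2.65/1.91 = 8.718 m/s.
The tension is the only horizontal force, so it supplies the full centripetal force: T = m v²/r = 2.56 × (8.718)²/2.65 = 2.56 × 75.99/2.65 = 73.41 N.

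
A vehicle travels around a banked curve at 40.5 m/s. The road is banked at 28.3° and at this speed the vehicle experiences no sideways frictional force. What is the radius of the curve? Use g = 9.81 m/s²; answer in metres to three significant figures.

Frictionless banking: tanθ = v²/(rg), so r = v²/(g tanθ).
r = (40.5)²/(9.81 × tan 28.3°) = 1640/(9.81 × 0.5384) = 1640/5.282 = 310.5 m.

311 m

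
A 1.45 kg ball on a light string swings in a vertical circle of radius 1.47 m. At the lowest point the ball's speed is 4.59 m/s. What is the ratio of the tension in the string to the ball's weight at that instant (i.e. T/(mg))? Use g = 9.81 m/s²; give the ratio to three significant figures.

2.46

At the bottom, T − mg = mv²/r, so T = m(v²/r + g) and T/(mg) = v²/(rg) + 1 = (4.59)²/(1.47 × 9.81) + 1 = 1.461 + 1 = 2.461.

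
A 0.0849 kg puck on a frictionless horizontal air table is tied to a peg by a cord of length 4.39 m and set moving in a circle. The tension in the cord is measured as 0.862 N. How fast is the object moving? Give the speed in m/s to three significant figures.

T = m v²/r ⇒ v = √(T r / m) = √(0.862 × 4.39 / 0.0849) = √44.57 = 6.676 m/s.

6.68 m/s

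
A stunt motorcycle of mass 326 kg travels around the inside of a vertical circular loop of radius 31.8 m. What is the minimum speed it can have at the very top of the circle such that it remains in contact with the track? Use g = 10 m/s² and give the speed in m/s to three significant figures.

17.8 m/s

At the top, both weight mg and N point toward the centre: N + mg = mv²/r.
At minimum speed N → 0, so mg = mv_min²/r ⇒ v_min = √(g r) = √(10.0 × 31.8) = 17.83 m/s.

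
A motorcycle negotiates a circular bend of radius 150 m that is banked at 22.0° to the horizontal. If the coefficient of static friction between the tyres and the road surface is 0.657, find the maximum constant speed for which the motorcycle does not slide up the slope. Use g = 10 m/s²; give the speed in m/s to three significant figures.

46.5 m/s

At the maximum speed, friction acts down the slope at its limiting value f = μN. Radially (horizontal, toward centre): N sinθ + μN cosθ = mv²/r. Vertically: N cosθ − μN sinθ = mg.
Dividing: v² = r g (sinθ + μcosθ)/(cosθ − μsinθ).
sinθ + μcosθ = 0.3746 + 0.657×0.9272 = 0.9838; cosθ − μsinθ = 0.9272 − 0.657×0.3746 = 0.6811.
v² = 150 × 10.0 × 0.9838/0.6811 = 2167 m²/s², so v = 46.55 m/s.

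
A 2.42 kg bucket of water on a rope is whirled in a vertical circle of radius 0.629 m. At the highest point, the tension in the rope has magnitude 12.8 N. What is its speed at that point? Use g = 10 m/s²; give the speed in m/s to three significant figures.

At the top, T + mg = mv²/r, so v = √(r(T/m + g)) = √(0.629 × (12.8/2.42 + 10.0)) = √(0.629 × 15.29) = √9.617 = 3.101 m/s.

3.10 m/s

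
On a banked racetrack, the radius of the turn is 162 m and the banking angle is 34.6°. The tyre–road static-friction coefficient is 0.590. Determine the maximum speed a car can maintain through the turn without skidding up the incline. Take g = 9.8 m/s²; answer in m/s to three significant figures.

58.5 m/s

At the maximum speed, friction acts down the slope at its limiting value f = μN. Radially (horizontal, toward centre): N sinθ + μN cosθ = mv²/r. Vertically: N cosθ − μN sinθ = mg.
Dividing: v² = r g (sinθ + μcosθ)/(cosθ − μsinθ).
sinθ + μcosθ = 0.5678 + 0.590×0.8231 = 1.053; cosθ − μsinθ = 0.8231 − 0.590×0.5678 = 0.4881.
v² = 162 × 9.8 × 1.053/0.4881 = 3427 m²/s², so v = 58.54 m/s.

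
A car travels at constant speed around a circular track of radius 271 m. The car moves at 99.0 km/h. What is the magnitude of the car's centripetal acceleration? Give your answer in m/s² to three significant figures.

2.79 m/s²

v = 99.0 km/h = 99.0/3.6 = 27.50 m/s.
a_c = v²/r = (27.50)²/271 = 756.2/271 = 2.791 m/s².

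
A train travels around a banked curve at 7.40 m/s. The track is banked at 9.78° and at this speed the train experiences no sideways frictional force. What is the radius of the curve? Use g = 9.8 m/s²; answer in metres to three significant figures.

32.4 m

Frictionless banking: tanθ = v²/(rg), so r = v²/(g tanθ).
r = (7.40)²/(9.8 × tan 9.78°) = 54.76/(9.8 × 0.1724) = 54.76/1.689 = 32.42 m.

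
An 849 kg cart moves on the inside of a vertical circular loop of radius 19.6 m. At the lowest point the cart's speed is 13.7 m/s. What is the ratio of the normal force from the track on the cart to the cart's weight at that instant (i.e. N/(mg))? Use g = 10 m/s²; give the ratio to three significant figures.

At the bottom, N − mg = mv²/r, so N = m(v²/r + g) and N/(mg) = v²/(rg) + 1 = (13.7)²/(19.6 × 10.0) + 1 = 0.9576 + 1 = 1.958.

1.96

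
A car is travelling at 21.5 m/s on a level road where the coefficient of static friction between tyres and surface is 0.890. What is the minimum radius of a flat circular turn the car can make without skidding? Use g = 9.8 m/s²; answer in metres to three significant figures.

53.0 m

At the limit, μ_s m g = m v²/r, so r_min = v²/(μ_s g) = (21.5)²/(0.890 × 9.8) = 462.2/8.722 = 53.00 m.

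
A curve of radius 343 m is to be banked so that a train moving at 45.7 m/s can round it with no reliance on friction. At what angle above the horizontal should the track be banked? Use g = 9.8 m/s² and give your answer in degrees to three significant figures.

31.9°

With no friction, the horizontal component of the normal force provides the centripetal force: N sinθ = mv²/r, while N cosθ = mg vertically.
Dividing: tanθ = v²/(r g) = (45.7)²/(343 × 9.8) = 2088/3361 = 0.6213.
θ = arctan(0.6213) = 31.85°.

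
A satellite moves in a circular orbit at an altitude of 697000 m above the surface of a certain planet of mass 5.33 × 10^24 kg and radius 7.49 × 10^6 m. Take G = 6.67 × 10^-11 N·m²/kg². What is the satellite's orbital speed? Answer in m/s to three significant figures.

Orbital radius r = R + h = 7.49 × 10^6 + 697000 = 8.187 × 10^6 m.
Gravity supplies the centripetal force: G M m / r² = m v² / r, so v = √(GM/r).
v = √(6.67 × 10^-11 × 5.33 × 10^24 / 8.187 × 10^6) = √(4.342 × 10^7) = 6590 m/s.

6590 m/s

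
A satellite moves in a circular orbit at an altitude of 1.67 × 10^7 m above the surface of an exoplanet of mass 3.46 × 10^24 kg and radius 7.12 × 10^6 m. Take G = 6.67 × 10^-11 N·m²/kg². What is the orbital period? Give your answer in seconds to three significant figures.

r = R + h = 7.12 × 10^6 + 1.67 × 10^7 = 2.382 × 10^7 m. Gravity provides the centripetal force: G M m / r² = m v² / r ⇒ v = √(GM/r) = 3113 m/s.
T = 2πr/v = 2π × 2.382 × 10^7 / 3113 = 48080 s.

48100 s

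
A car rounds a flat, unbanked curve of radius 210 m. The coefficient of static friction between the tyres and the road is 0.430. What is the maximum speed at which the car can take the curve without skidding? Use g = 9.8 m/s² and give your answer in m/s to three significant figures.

Friction provides the centripetal force on a flat curve. At maximum speed it is at its limiting value: μ_s m g = m v²/r.
Mass cancels: v_max = √(μ_s g r) = √(0.430 × 9.8 × 210) = √884.9 = 29.75 m/s.

29.7 m/s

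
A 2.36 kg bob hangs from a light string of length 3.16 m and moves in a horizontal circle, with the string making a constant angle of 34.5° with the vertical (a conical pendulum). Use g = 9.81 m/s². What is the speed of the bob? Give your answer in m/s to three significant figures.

3.47 m/s

The radius of the circle is r = L sinθ = 3.16 × sin 34.5° = 1.790 m.
Horizontally T sinθ = mv²/r and vertically T cosθ = mg, so tanθ = v²/(rg).
v = √(r g tanθ) = √(1.790 × 9.81 × 0.6873) = √12.07 = 3.474 m/s.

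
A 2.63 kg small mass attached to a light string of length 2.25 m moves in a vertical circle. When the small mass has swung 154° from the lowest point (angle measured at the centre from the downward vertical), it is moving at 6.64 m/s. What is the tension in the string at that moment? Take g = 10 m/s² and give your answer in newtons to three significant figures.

27.9 N

Take the radial direction toward the centre of the circle as positive. The component of the weight along the string toward the centre is −mg cos φ (φ measured from the bottom), so Newton's second law along the string gives T − mg cos φ = m v²/r.
cos 154° = -0.8988, so T = m(v²/r + g cos φ) = 2.63 × ((6.64)²/2.25 + 10.0 × -0.8988) = 2.63 × (19.60 + (-8.988)) = 2.63 × 10.61 = 27.90 N.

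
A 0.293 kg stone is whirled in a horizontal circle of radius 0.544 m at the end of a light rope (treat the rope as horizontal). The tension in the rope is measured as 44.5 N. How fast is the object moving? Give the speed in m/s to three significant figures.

9.09 m/s

T = m v²/r ⇒ v = √(T r / m) = √(44.5 × 0.544 / 0.293) = √82.62 = 9.090 m/s.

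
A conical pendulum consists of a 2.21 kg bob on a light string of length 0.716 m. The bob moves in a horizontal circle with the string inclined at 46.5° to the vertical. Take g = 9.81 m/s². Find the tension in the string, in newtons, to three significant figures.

31.5 N

Vertically the bob has no acceleration, so T cosθ = mg.
T = mg/cosθ = 2.21 × 9.81 / cos 46.5° = 21.68/0.6884 = 31.50 N.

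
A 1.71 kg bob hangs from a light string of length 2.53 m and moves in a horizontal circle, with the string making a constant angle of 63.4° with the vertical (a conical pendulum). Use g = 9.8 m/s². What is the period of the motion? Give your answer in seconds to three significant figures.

r = L sinθ = 2.262 m. From T sinθ = mω²r and T cosθ = mg: tanθ = ω²r/g, so ω² = g tanθ / r = g/(L cosθ).
ω = √(g/(L cosθ)) = √(9.8/(2.53 × 0.4478)) = √8.651 = 2.941 rad/s.
Period = 2π/ω = 2.136 s.

2.14 s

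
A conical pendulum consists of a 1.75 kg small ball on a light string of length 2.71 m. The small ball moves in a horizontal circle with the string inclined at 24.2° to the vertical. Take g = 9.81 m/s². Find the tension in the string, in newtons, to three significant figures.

Vertically the bob has no acceleration, so T cosθ = mg.
T = mg/cosθ = 1.75 × 9.81 / cos 24.2° = 17.17/0.9121 = 18.82 N.

18.8 N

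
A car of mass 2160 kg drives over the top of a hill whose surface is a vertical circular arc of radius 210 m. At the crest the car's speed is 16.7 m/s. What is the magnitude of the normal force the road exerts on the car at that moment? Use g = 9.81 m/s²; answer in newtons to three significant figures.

At the crest the centripetal acceleration points downward (toward the centre of the arc), so mg − N = mv²/r.
N = m(g − v²/r) = 2160 × (9.81 − (16.7)²/210) = 2160 × (9.81 − 1.328) = 2160 × 8.482 = 18320 N.

18300 N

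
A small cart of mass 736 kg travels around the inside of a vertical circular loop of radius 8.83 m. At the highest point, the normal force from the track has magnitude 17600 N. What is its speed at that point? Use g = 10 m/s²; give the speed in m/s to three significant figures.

At the top, N + mg = mv²/r, so v = √(r(N/m + g)) = √(8.83 × (17600/736 + 10.0)) = √(8.83 × 33.91) = √299.5 = 17.30 m/s.

17.3 m/s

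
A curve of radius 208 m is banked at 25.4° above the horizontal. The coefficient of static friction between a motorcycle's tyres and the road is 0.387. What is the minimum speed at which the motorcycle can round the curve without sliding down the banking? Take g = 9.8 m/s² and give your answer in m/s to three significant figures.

12.3 m/s

At the minimum speed, friction acts up the slope at its limiting value f = μN. Radially (horizontal, toward centre): N sinθ − μN cosθ = mv²/r. Vertically: N cosθ + μN sinθ = mg.
Dividing: v² = r g (sinθ − μcosθ)/(cosθ + μsinθ).
sinθ − μcosθ = 0.4289 − 0.387×0.9033 = 0.07934; cosθ + μsinθ = 0.9033 + 0.387×0.4289 = 1.069.
v² = 208 × 9.8 × 0.07934/1.069 = 151.2 m²/s², so v = 12.30 m/s.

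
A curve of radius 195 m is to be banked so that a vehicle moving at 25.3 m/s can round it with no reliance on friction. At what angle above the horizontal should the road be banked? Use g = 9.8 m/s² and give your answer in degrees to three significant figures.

For a frictionless banked turn: horizontally N sinθ = mv²/r and vertically N cosθ = mg.
Dividing: tanθ = v²/(r g) = (25.3)²/(195 × 9.8) = 640.1/1911 = 0.3350.
θ = arctan(0.3350) = 18.52°.

18.5°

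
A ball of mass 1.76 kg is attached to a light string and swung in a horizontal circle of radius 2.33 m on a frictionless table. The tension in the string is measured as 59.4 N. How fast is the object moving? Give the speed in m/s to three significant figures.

8.87 m/s

T = m v²/r ⇒ v = √(T r / m) = √(59.4 × 2.33 / 1.76) = √78.64 = 8.868 m/s.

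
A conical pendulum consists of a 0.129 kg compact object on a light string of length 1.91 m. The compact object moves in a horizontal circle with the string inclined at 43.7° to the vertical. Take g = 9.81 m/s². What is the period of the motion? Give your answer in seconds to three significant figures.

r = L sinθ = 1.320 m. From T sinθ = mω²r and T cosθ = mg: tanθ = ω²r/g, so ω² = g tanθ / r = g/(L cosθ).
ω = √(g/(L cosθ)) = √(9.81/(1.91 × 0.7230)) = √7.104 = 2.665 rad/s.
Period = 2π/ω = 2.357 s.

2.36 s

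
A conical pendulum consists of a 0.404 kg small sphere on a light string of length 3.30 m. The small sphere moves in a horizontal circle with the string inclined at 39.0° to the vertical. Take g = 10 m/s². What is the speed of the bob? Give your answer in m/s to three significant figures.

The radius of the circle is r = L sinθ = 3.30 × sin 39.0° = 2.077 m.
Horizontally T sinθ = mv²/r and vertically T cosθ = mg, so tanθ = v²/(rg).
v = √(r g tanθ) = √(2.077 × 10.0 × 0.8098) = √16.82 = 4.101 m/s.

4.10 m/s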